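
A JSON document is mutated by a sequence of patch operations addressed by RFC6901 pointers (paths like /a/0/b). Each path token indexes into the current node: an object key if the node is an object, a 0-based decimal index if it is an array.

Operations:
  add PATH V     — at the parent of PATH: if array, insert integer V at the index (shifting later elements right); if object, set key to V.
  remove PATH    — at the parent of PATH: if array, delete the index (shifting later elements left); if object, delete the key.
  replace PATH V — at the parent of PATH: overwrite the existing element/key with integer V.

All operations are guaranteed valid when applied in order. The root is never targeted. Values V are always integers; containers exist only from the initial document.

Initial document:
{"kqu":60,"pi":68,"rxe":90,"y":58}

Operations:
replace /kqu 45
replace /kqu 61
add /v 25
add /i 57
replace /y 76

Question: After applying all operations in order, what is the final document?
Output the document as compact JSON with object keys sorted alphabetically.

After op 1 (replace /kqu 45): {"kqu":45,"pi":68,"rxe":90,"y":58}
After op 2 (replace /kqu 61): {"kqu":61,"pi":68,"rxe":90,"y":58}
After op 3 (add /v 25): {"kqu":61,"pi":68,"rxe":90,"v":25,"y":58}
After op 4 (add /i 57): {"i":57,"kqu":61,"pi":68,"rxe":90,"v":25,"y":58}
After op 5 (replace /y 76): {"i":57,"kqu":61,"pi":68,"rxe":90,"v":25,"y":76}

Answer: {"i":57,"kqu":61,"pi":68,"rxe":90,"v":25,"y":76}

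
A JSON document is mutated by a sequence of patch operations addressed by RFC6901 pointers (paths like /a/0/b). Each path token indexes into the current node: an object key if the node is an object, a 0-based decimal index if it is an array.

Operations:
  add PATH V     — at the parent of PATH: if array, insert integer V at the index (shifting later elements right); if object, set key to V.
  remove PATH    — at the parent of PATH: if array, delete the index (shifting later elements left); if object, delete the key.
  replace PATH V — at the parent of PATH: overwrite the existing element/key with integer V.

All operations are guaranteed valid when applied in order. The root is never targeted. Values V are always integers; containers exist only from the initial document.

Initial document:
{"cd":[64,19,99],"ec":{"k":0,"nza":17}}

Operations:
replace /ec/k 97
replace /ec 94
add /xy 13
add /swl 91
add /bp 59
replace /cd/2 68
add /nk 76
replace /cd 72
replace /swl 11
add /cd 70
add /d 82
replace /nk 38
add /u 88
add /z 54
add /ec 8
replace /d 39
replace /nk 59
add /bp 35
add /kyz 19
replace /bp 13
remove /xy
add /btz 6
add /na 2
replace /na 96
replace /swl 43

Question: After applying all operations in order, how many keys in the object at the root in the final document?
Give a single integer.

Answer: 11

Derivation:
After op 1 (replace /ec/k 97): {"cd":[64,19,99],"ec":{"k":97,"nza":17}}
After op 2 (replace /ec 94): {"cd":[64,19,99],"ec":94}
After op 3 (add /xy 13): {"cd":[64,19,99],"ec":94,"xy":13}
After op 4 (add /swl 91): {"cd":[64,19,99],"ec":94,"swl":91,"xy":13}
After op 5 (add /bp 59): {"bp":59,"cd":[64,19,99],"ec":94,"swl":91,"xy":13}
After op 6 (replace /cd/2 68): {"bp":59,"cd":[64,19,68],"ec":94,"swl":91,"xy":13}
After op 7 (add /nk 76): {"bp":59,"cd":[64,19,68],"ec":94,"nk":76,"swl":91,"xy":13}
After op 8 (replace /cd 72): {"bp":59,"cd":72,"ec":94,"nk":76,"swl":91,"xy":13}
After op 9 (replace /swl 11): {"bp":59,"cd":72,"ec":94,"nk":76,"swl":11,"xy":13}
After op 10 (add /cd 70): {"bp":59,"cd":70,"ec":94,"nk":76,"swl":11,"xy":13}
After op 11 (add /d 82): {"bp":59,"cd":70,"d":82,"ec":94,"nk":76,"swl":11,"xy":13}
After op 12 (replace /nk 38): {"bp":59,"cd":70,"d":82,"ec":94,"nk":38,"swl":11,"xy":13}
After op 13 (add /u 88): {"bp":59,"cd":70,"d":82,"ec":94,"nk":38,"swl":11,"u":88,"xy":13}
After op 14 (add /z 54): {"bp":59,"cd":70,"d":82,"ec":94,"nk":38,"swl":11,"u":88,"xy":13,"z":54}
After op 15 (add /ec 8): {"bp":59,"cd":70,"d":82,"ec":8,"nk":38,"swl":11,"u":88,"xy":13,"z":54}
After op 16 (replace /d 39): {"bp":59,"cd":70,"d":39,"ec":8,"nk":38,"swl":11,"u":88,"xy":13,"z":54}
After op 17 (replace /nk 59): {"bp":59,"cd":70,"d":39,"ec":8,"nk":59,"swl":11,"u":88,"xy":13,"z":54}
After op 18 (add /bp 35): {"bp":35,"cd":70,"d":39,"ec":8,"nk":59,"swl":11,"u":88,"xy":13,"z":54}
After op 19 (add /kyz 19): {"bp":35,"cd":70,"d":39,"ec":8,"kyz":19,"nk":59,"swl":11,"u":88,"xy":13,"z":54}
After op 20 (replace /bp 13): {"bp":13,"cd":70,"d":39,"ec":8,"kyz":19,"nk":59,"swl":11,"u":88,"xy":13,"z":54}
After op 21 (remove /xy): {"bp":13,"cd":70,"d":39,"ec":8,"kyz":19,"nk":59,"swl":11,"u":88,"z":54}
After op 22 (add /btz 6): {"bp":13,"btz":6,"cd":70,"d":39,"ec":8,"kyz":19,"nk":59,"swl":11,"u":88,"z":54}
After op 23 (add /na 2): {"bp":13,"btz":6,"cd":70,"d":39,"ec":8,"kyz":19,"na":2,"nk":59,"swl":11,"u":88,"z":54}
After op 24 (replace /na 96): {"bp":13,"btz":6,"cd":70,"d":39,"ec":8,"kyz":19,"na":96,"nk":59,"swl":11,"u":88,"z":54}
After op 25 (replace /swl 43): {"bp":13,"btz":6,"cd":70,"d":39,"ec":8,"kyz":19,"na":96,"nk":59,"swl":43,"u":88,"z":54}
Size at the root: 11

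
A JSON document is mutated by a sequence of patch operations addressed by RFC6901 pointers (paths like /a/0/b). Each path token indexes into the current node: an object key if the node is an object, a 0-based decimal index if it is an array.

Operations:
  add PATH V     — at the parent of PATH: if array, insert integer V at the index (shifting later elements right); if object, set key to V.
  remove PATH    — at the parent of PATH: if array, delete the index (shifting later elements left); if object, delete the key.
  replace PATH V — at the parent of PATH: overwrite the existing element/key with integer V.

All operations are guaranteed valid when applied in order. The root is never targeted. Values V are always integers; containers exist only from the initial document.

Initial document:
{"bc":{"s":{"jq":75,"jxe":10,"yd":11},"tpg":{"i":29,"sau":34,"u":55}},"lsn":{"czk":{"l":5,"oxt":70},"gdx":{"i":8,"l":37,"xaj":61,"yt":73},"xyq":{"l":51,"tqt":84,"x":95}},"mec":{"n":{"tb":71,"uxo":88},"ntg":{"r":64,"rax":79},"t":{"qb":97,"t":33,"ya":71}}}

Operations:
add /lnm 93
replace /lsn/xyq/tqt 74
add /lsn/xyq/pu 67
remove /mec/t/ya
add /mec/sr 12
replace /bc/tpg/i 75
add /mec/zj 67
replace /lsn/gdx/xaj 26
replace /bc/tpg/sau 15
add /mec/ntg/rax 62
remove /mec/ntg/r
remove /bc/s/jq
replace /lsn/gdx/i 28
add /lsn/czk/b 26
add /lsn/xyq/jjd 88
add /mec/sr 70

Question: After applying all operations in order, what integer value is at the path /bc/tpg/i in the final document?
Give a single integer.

After op 1 (add /lnm 93): {"bc":{"s":{"jq":75,"jxe":10,"yd":11},"tpg":{"i":29,"sau":34,"u":55}},"lnm":93,"lsn":{"czk":{"l":5,"oxt":70},"gdx":{"i":8,"l":37,"xaj":61,"yt":73},"xyq":{"l":51,"tqt":84,"x":95}},"mec":{"n":{"tb":71,"uxo":88},"ntg":{"r":64,"rax":79},"t":{"qb":97,"t":33,"ya":71}}}
After op 2 (replace /lsn/xyq/tqt 74): {"bc":{"s":{"jq":75,"jxe":10,"yd":11},"tpg":{"i":29,"sau":34,"u":55}},"lnm":93,"lsn":{"czk":{"l":5,"oxt":70},"gdx":{"i":8,"l":37,"xaj":61,"yt":73},"xyq":{"l":51,"tqt":74,"x":95}},"mec":{"n":{"tb":71,"uxo":88},"ntg":{"r":64,"rax":79},"t":{"qb":97,"t":33,"ya":71}}}
After op 3 (add /lsn/xyq/pu 67): {"bc":{"s":{"jq":75,"jxe":10,"yd":11},"tpg":{"i":29,"sau":34,"u":55}},"lnm":93,"lsn":{"czk":{"l":5,"oxt":70},"gdx":{"i":8,"l":37,"xaj":61,"yt":73},"xyq":{"l":51,"pu":67,"tqt":74,"x":95}},"mec":{"n":{"tb":71,"uxo":88},"ntg":{"r":64,"rax":79},"t":{"qb":97,"t":33,"ya":71}}}
After op 4 (remove /mec/t/ya): {"bc":{"s":{"jq":75,"jxe":10,"yd":11},"tpg":{"i":29,"sau":34,"u":55}},"lnm":93,"lsn":{"czk":{"l":5,"oxt":70},"gdx":{"i":8,"l":37,"xaj":61,"yt":73},"xyq":{"l":51,"pu":67,"tqt":74,"x":95}},"mec":{"n":{"tb":71,"uxo":88},"ntg":{"r":64,"rax":79},"t":{"qb":97,"t":33}}}
After op 5 (add /mec/sr 12): {"bc":{"s":{"jq":75,"jxe":10,"yd":11},"tpg":{"i":29,"sau":34,"u":55}},"lnm":93,"lsn":{"czk":{"l":5,"oxt":70},"gdx":{"i":8,"l":37,"xaj":61,"yt":73},"xyq":{"l":51,"pu":67,"tqt":74,"x":95}},"mec":{"n":{"tb":71,"uxo":88},"ntg":{"r":64,"rax":79},"sr":12,"t":{"qb":97,"t":33}}}
After op 6 (replace /bc/tpg/i 75): {"bc":{"s":{"jq":75,"jxe":10,"yd":11},"tpg":{"i":75,"sau":34,"u":55}},"lnm":93,"lsn":{"czk":{"l":5,"oxt":70},"gdx":{"i":8,"l":37,"xaj":61,"yt":73},"xyq":{"l":51,"pu":67,"tqt":74,"x":95}},"mec":{"n":{"tb":71,"uxo":88},"ntg":{"r":64,"rax":79},"sr":12,"t":{"qb":97,"t":33}}}
After op 7 (add /mec/zj 67): {"bc":{"s":{"jq":75,"jxe":10,"yd":11},"tpg":{"i":75,"sau":34,"u":55}},"lnm":93,"lsn":{"czk":{"l":5,"oxt":70},"gdx":{"i":8,"l":37,"xaj":61,"yt":73},"xyq":{"l":51,"pu":67,"tqt":74,"x":95}},"mec":{"n":{"tb":71,"uxo":88},"ntg":{"r":64,"rax":79},"sr":12,"t":{"qb":97,"t":33},"zj":67}}
After op 8 (replace /lsn/gdx/xaj 26): {"bc":{"s":{"jq":75,"jxe":10,"yd":11},"tpg":{"i":75,"sau":34,"u":55}},"lnm":93,"lsn":{"czk":{"l":5,"oxt":70},"gdx":{"i":8,"l":37,"xaj":26,"yt":73},"xyq":{"l":51,"pu":67,"tqt":74,"x":95}},"mec":{"n":{"tb":71,"uxo":88},"ntg":{"r":64,"rax":79},"sr":12,"t":{"qb":97,"t":33},"zj":67}}
After op 9 (replace /bc/tpg/sau 15): {"bc":{"s":{"jq":75,"jxe":10,"yd":11},"tpg":{"i":75,"sau":15,"u":55}},"lnm":93,"lsn":{"czk":{"l":5,"oxt":70},"gdx":{"i":8,"l":37,"xaj":26,"yt":73},"xyq":{"l":51,"pu":67,"tqt":74,"x":95}},"mec":{"n":{"tb":71,"uxo":88},"ntg":{"r":64,"rax":79},"sr":12,"t":{"qb":97,"t":33},"zj":67}}
After op 10 (add /mec/ntg/rax 62): {"bc":{"s":{"jq":75,"jxe":10,"yd":11},"tpg":{"i":75,"sau":15,"u":55}},"lnm":93,"lsn":{"czk":{"l":5,"oxt":70},"gdx":{"i":8,"l":37,"xaj":26,"yt":73},"xyq":{"l":51,"pu":67,"tqt":74,"x":95}},"mec":{"n":{"tb":71,"uxo":88},"ntg":{"r":64,"rax":62},"sr":12,"t":{"qb":97,"t":33},"zj":67}}
After op 11 (remove /mec/ntg/r): {"bc":{"s":{"jq":75,"jxe":10,"yd":11},"tpg":{"i":75,"sau":15,"u":55}},"lnm":93,"lsn":{"czk":{"l":5,"oxt":70},"gdx":{"i":8,"l":37,"xaj":26,"yt":73},"xyq":{"l":51,"pu":67,"tqt":74,"x":95}},"mec":{"n":{"tb":71,"uxo":88},"ntg":{"rax":62},"sr":12,"t":{"qb":97,"t":33},"zj":67}}
After op 12 (remove /bc/s/jq): {"bc":{"s":{"jxe":10,"yd":11},"tpg":{"i":75,"sau":15,"u":55}},"lnm":93,"lsn":{"czk":{"l":5,"oxt":70},"gdx":{"i":8,"l":37,"xaj":26,"yt":73},"xyq":{"l":51,"pu":67,"tqt":74,"x":95}},"mec":{"n":{"tb":71,"uxo":88},"ntg":{"rax":62},"sr":12,"t":{"qb":97,"t":33},"zj":67}}
After op 13 (replace /lsn/gdx/i 28): {"bc":{"s":{"jxe":10,"yd":11},"tpg":{"i":75,"sau":15,"u":55}},"lnm":93,"lsn":{"czk":{"l":5,"oxt":70},"gdx":{"i":28,"l":37,"xaj":26,"yt":73},"xyq":{"l":51,"pu":67,"tqt":74,"x":95}},"mec":{"n":{"tb":71,"uxo":88},"ntg":{"rax":62},"sr":12,"t":{"qb":97,"t":33},"zj":67}}
After op 14 (add /lsn/czk/b 26): {"bc":{"s":{"jxe":10,"yd":11},"tpg":{"i":75,"sau":15,"u":55}},"lnm":93,"lsn":{"czk":{"b":26,"l":5,"oxt":70},"gdx":{"i":28,"l":37,"xaj":26,"yt":73},"xyq":{"l":51,"pu":67,"tqt":74,"x":95}},"mec":{"n":{"tb":71,"uxo":88},"ntg":{"rax":62},"sr":12,"t":{"qb":97,"t":33},"zj":67}}
After op 15 (add /lsn/xyq/jjd 88): {"bc":{"s":{"jxe":10,"yd":11},"tpg":{"i":75,"sau":15,"u":55}},"lnm":93,"lsn":{"czk":{"b":26,"l":5,"oxt":70},"gdx":{"i":28,"l":37,"xaj":26,"yt":73},"xyq":{"jjd":88,"l":51,"pu":67,"tqt":74,"x":95}},"mec":{"n":{"tb":71,"uxo":88},"ntg":{"rax":62},"sr":12,"t":{"qb":97,"t":33},"zj":67}}
After op 16 (add /mec/sr 70): {"bc":{"s":{"jxe":10,"yd":11},"tpg":{"i":75,"sau":15,"u":55}},"lnm":93,"lsn":{"czk":{"b":26,"l":5,"oxt":70},"gdx":{"i":28,"l":37,"xaj":26,"yt":73},"xyq":{"jjd":88,"l":51,"pu":67,"tqt":74,"x":95}},"mec":{"n":{"tb":71,"uxo":88},"ntg":{"rax":62},"sr":70,"t":{"qb":97,"t":33},"zj":67}}
Value at /bc/tpg/i: 75

Answer: 75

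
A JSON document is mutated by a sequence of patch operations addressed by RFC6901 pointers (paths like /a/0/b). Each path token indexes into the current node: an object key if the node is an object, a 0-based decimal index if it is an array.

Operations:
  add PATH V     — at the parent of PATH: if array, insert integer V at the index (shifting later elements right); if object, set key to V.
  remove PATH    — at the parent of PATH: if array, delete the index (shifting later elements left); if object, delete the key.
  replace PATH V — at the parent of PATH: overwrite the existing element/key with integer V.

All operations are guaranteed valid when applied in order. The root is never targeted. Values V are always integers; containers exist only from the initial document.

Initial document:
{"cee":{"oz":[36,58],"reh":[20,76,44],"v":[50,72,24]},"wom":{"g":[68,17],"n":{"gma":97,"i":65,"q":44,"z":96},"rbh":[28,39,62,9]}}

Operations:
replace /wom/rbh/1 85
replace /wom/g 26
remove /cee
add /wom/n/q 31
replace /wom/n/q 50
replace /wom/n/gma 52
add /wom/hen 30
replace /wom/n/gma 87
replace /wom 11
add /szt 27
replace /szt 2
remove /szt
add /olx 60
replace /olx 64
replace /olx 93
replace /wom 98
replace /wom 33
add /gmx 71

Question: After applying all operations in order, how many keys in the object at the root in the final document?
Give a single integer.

After op 1 (replace /wom/rbh/1 85): {"cee":{"oz":[36,58],"reh":[20,76,44],"v":[50,72,24]},"wom":{"g":[68,17],"n":{"gma":97,"i":65,"q":44,"z":96},"rbh":[28,85,62,9]}}
After op 2 (replace /wom/g 26): {"cee":{"oz":[36,58],"reh":[20,76,44],"v":[50,72,24]},"wom":{"g":26,"n":{"gma":97,"i":65,"q":44,"z":96},"rbh":[28,85,62,9]}}
After op 3 (remove /cee): {"wom":{"g":26,"n":{"gma":97,"i":65,"q":44,"z":96},"rbh":[28,85,62,9]}}
After op 4 (add /wom/n/q 31): {"wom":{"g":26,"n":{"gma":97,"i":65,"q":31,"z":96},"rbh":[28,85,62,9]}}
After op 5 (replace /wom/n/q 50): {"wom":{"g":26,"n":{"gma":97,"i":65,"q":50,"z":96},"rbh":[28,85,62,9]}}
After op 6 (replace /wom/n/gma 52): {"wom":{"g":26,"n":{"gma":52,"i":65,"q":50,"z":96},"rbh":[28,85,62,9]}}
After op 7 (add /wom/hen 30): {"wom":{"g":26,"hen":30,"n":{"gma":52,"i":65,"q":50,"z":96},"rbh":[28,85,62,9]}}
After op 8 (replace /wom/n/gma 87): {"wom":{"g":26,"hen":30,"n":{"gma":87,"i":65,"q":50,"z":96},"rbh":[28,85,62,9]}}
After op 9 (replace /wom 11): {"wom":11}
After op 10 (add /szt 27): {"szt":27,"wom":11}
After op 11 (replace /szt 2): {"szt":2,"wom":11}
After op 12 (remove /szt): {"wom":11}
After op 13 (add /olx 60): {"olx":60,"wom":11}
After op 14 (replace /olx 64): {"olx":64,"wom":11}
After op 15 (replace /olx 93): {"olx":93,"wom":11}
After op 16 (replace /wom 98): {"olx":93,"wom":98}
After op 17 (replace /wom 33): {"olx":93,"wom":33}
After op 18 (add /gmx 71): {"gmx":71,"olx":93,"wom":33}
Size at the root: 3

Answer: 3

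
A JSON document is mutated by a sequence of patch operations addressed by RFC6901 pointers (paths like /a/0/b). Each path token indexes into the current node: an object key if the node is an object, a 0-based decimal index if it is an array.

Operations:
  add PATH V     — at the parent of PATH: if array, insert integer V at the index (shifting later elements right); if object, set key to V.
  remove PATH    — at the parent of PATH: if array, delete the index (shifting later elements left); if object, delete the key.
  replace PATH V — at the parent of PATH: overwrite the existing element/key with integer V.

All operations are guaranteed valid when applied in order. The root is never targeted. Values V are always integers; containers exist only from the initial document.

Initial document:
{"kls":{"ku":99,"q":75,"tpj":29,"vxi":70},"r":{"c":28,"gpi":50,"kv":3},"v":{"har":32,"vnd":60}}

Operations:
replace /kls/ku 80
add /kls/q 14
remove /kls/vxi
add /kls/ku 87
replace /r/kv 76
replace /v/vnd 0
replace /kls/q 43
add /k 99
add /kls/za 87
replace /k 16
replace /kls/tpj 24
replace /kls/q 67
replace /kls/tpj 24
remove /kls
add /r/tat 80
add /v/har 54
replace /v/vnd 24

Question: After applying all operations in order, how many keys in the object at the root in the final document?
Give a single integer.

After op 1 (replace /kls/ku 80): {"kls":{"ku":80,"q":75,"tpj":29,"vxi":70},"r":{"c":28,"gpi":50,"kv":3},"v":{"har":32,"vnd":60}}
After op 2 (add /kls/q 14): {"kls":{"ku":80,"q":14,"tpj":29,"vxi":70},"r":{"c":28,"gpi":50,"kv":3},"v":{"har":32,"vnd":60}}
After op 3 (remove /kls/vxi): {"kls":{"ku":80,"q":14,"tpj":29},"r":{"c":28,"gpi":50,"kv":3},"v":{"har":32,"vnd":60}}
After op 4 (add /kls/ku 87): {"kls":{"ku":87,"q":14,"tpj":29},"r":{"c":28,"gpi":50,"kv":3},"v":{"har":32,"vnd":60}}
After op 5 (replace /r/kv 76): {"kls":{"ku":87,"q":14,"tpj":29},"r":{"c":28,"gpi":50,"kv":76},"v":{"har":32,"vnd":60}}
After op 6 (replace /v/vnd 0): {"kls":{"ku":87,"q":14,"tpj":29},"r":{"c":28,"gpi":50,"kv":76},"v":{"har":32,"vnd":0}}
After op 7 (replace /kls/q 43): {"kls":{"ku":87,"q":43,"tpj":29},"r":{"c":28,"gpi":50,"kv":76},"v":{"har":32,"vnd":0}}
After op 8 (add /k 99): {"k":99,"kls":{"ku":87,"q":43,"tpj":29},"r":{"c":28,"gpi":50,"kv":76},"v":{"har":32,"vnd":0}}
After op 9 (add /kls/za 87): {"k":99,"kls":{"ku":87,"q":43,"tpj":29,"za":87},"r":{"c":28,"gpi":50,"kv":76},"v":{"har":32,"vnd":0}}
After op 10 (replace /k 16): {"k":16,"kls":{"ku":87,"q":43,"tpj":29,"za":87},"r":{"c":28,"gpi":50,"kv":76},"v":{"har":32,"vnd":0}}
After op 11 (replace /kls/tpj 24): {"k":16,"kls":{"ku":87,"q":43,"tpj":24,"za":87},"r":{"c":28,"gpi":50,"kv":76},"v":{"har":32,"vnd":0}}
After op 12 (replace /kls/q 67): {"k":16,"kls":{"ku":87,"q":67,"tpj":24,"za":87},"r":{"c":28,"gpi":50,"kv":76},"v":{"har":32,"vnd":0}}
After op 13 (replace /kls/tpj 24): {"k":16,"kls":{"ku":87,"q":67,"tpj":24,"za":87},"r":{"c":28,"gpi":50,"kv":76},"v":{"har":32,"vnd":0}}
After op 14 (remove /kls): {"k":16,"r":{"c":28,"gpi":50,"kv":76},"v":{"har":32,"vnd":0}}
After op 15 (add /r/tat 80): {"k":16,"r":{"c":28,"gpi":50,"kv":76,"tat":80},"v":{"har":32,"vnd":0}}
After op 16 (add /v/har 54): {"k":16,"r":{"c":28,"gpi":50,"kv":76,"tat":80},"v":{"har":54,"vnd":0}}
After op 17 (replace /v/vnd 24): {"k":16,"r":{"c":28,"gpi":50,"kv":76,"tat":80},"v":{"har":54,"vnd":24}}
Size at the root: 3

Answer: 3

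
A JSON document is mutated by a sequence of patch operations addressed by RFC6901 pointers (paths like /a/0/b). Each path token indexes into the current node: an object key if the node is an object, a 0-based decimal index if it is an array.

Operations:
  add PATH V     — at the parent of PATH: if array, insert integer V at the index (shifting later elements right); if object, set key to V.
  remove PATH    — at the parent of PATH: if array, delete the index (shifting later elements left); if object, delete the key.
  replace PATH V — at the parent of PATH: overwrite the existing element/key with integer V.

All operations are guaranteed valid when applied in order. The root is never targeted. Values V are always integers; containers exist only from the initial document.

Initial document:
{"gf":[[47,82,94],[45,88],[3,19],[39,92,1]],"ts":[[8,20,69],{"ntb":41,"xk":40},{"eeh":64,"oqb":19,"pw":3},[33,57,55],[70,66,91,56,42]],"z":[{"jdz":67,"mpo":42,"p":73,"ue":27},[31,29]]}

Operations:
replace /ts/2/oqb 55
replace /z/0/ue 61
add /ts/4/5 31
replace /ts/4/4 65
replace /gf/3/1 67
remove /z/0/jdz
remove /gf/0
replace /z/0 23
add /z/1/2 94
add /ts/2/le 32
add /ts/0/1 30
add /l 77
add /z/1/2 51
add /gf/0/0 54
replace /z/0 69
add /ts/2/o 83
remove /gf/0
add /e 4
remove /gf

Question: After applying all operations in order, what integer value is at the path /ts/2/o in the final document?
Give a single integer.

Answer: 83

Derivation:
After op 1 (replace /ts/2/oqb 55): {"gf":[[47,82,94],[45,88],[3,19],[39,92,1]],"ts":[[8,20,69],{"ntb":41,"xk":40},{"eeh":64,"oqb":55,"pw":3},[33,57,55],[70,66,91,56,42]],"z":[{"jdz":67,"mpo":42,"p":73,"ue":27},[31,29]]}
After op 2 (replace /z/0/ue 61): {"gf":[[47,82,94],[45,88],[3,19],[39,92,1]],"ts":[[8,20,69],{"ntb":41,"xk":40},{"eeh":64,"oqb":55,"pw":3},[33,57,55],[70,66,91,56,42]],"z":[{"jdz":67,"mpo":42,"p":73,"ue":61},[31,29]]}
After op 3 (add /ts/4/5 31): {"gf":[[47,82,94],[45,88],[3,19],[39,92,1]],"ts":[[8,20,69],{"ntb":41,"xk":40},{"eeh":64,"oqb":55,"pw":3},[33,57,55],[70,66,91,56,42,31]],"z":[{"jdz":67,"mpo":42,"p":73,"ue":61},[31,29]]}
After op 4 (replace /ts/4/4 65): {"gf":[[47,82,94],[45,88],[3,19],[39,92,1]],"ts":[[8,20,69],{"ntb":41,"xk":40},{"eeh":64,"oqb":55,"pw":3},[33,57,55],[70,66,91,56,65,31]],"z":[{"jdz":67,"mpo":42,"p":73,"ue":61},[31,29]]}
After op 5 (replace /gf/3/1 67): {"gf":[[47,82,94],[45,88],[3,19],[39,67,1]],"ts":[[8,20,69],{"ntb":41,"xk":40},{"eeh":64,"oqb":55,"pw":3},[33,57,55],[70,66,91,56,65,31]],"z":[{"jdz":67,"mpo":42,"p":73,"ue":61},[31,29]]}
After op 6 (remove /z/0/jdz): {"gf":[[47,82,94],[45,88],[3,19],[39,67,1]],"ts":[[8,20,69],{"ntb":41,"xk":40},{"eeh":64,"oqb":55,"pw":3},[33,57,55],[70,66,91,56,65,31]],"z":[{"mpo":42,"p":73,"ue":61},[31,29]]}
After op 7 (remove /gf/0): {"gf":[[45,88],[3,19],[39,67,1]],"ts":[[8,20,69],{"ntb":41,"xk":40},{"eeh":64,"oqb":55,"pw":3},[33,57,55],[70,66,91,56,65,31]],"z":[{"mpo":42,"p":73,"ue":61},[31,29]]}
After op 8 (replace /z/0 23): {"gf":[[45,88],[3,19],[39,67,1]],"ts":[[8,20,69],{"ntb":41,"xk":40},{"eeh":64,"oqb":55,"pw":3},[33,57,55],[70,66,91,56,65,31]],"z":[23,[31,29]]}
After op 9 (add /z/1/2 94): {"gf":[[45,88],[3,19],[39,67,1]],"ts":[[8,20,69],{"ntb":41,"xk":40},{"eeh":64,"oqb":55,"pw":3},[33,57,55],[70,66,91,56,65,31]],"z":[23,[31,29,94]]}
After op 10 (add /ts/2/le 32): {"gf":[[45,88],[3,19],[39,67,1]],"ts":[[8,20,69],{"ntb":41,"xk":40},{"eeh":64,"le":32,"oqb":55,"pw":3},[33,57,55],[70,66,91,56,65,31]],"z":[23,[31,29,94]]}
After op 11 (add /ts/0/1 30): {"gf":[[45,88],[3,19],[39,67,1]],"ts":[[8,30,20,69],{"ntb":41,"xk":40},{"eeh":64,"le":32,"oqb":55,"pw":3},[33,57,55],[70,66,91,56,65,31]],"z":[23,[31,29,94]]}
After op 12 (add /l 77): {"gf":[[45,88],[3,19],[39,67,1]],"l":77,"ts":[[8,30,20,69],{"ntb":41,"xk":40},{"eeh":64,"le":32,"oqb":55,"pw":3},[33,57,55],[70,66,91,56,65,31]],"z":[23,[31,29,94]]}
After op 13 (add /z/1/2 51): {"gf":[[45,88],[3,19],[39,67,1]],"l":77,"ts":[[8,30,20,69],{"ntb":41,"xk":40},{"eeh":64,"le":32,"oqb":55,"pw":3},[33,57,55],[70,66,91,56,65,31]],"z":[23,[31,29,51,94]]}
After op 14 (add /gf/0/0 54): {"gf":[[54,45,88],[3,19],[39,67,1]],"l":77,"ts":[[8,30,20,69],{"ntb":41,"xk":40},{"eeh":64,"le":32,"oqb":55,"pw":3},[33,57,55],[70,66,91,56,65,31]],"z":[23,[31,29,51,94]]}
After op 15 (replace /z/0 69): {"gf":[[54,45,88],[3,19],[39,67,1]],"l":77,"ts":[[8,30,20,69],{"ntb":41,"xk":40},{"eeh":64,"le":32,"oqb":55,"pw":3},[33,57,55],[70,66,91,56,65,31]],"z":[69,[31,29,51,94]]}
After op 16 (add /ts/2/o 83): {"gf":[[54,45,88],[3,19],[39,67,1]],"l":77,"ts":[[8,30,20,69],{"ntb":41,"xk":40},{"eeh":64,"le":32,"o":83,"oqb":55,"pw":3},[33,57,55],[70,66,91,56,65,31]],"z":[69,[31,29,51,94]]}
After op 17 (remove /gf/0): {"gf":[[3,19],[39,67,1]],"l":77,"ts":[[8,30,20,69],{"ntb":41,"xk":40},{"eeh":64,"le":32,"o":83,"oqb":55,"pw":3},[33,57,55],[70,66,91,56,65,31]],"z":[69,[31,29,51,94]]}
After op 18 (add /e 4): {"e":4,"gf":[[3,19],[39,67,1]],"l":77,"ts":[[8,30,20,69],{"ntb":41,"xk":40},{"eeh":64,"le":32,"o":83,"oqb":55,"pw":3},[33,57,55],[70,66,91,56,65,31]],"z":[69,[31,29,51,94]]}
After op 19 (remove /gf): {"e":4,"l":77,"ts":[[8,30,20,69],{"ntb":41,"xk":40},{"eeh":64,"le":32,"o":83,"oqb":55,"pw":3},[33,57,55],[70,66,91,56,65,31]],"z":[69,[31,29,51,94]]}
Value at /ts/2/o: 83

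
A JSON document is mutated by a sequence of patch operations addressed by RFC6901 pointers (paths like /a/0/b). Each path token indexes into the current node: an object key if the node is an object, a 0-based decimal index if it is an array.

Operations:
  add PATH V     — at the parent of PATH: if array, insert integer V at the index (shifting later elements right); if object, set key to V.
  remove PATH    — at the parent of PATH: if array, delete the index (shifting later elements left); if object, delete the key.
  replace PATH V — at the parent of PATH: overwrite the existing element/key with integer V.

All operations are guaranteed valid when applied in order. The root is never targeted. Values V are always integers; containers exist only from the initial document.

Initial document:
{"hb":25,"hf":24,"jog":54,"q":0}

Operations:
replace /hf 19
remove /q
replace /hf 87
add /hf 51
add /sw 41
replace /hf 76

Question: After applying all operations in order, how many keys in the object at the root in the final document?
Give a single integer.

Answer: 4

Derivation:
After op 1 (replace /hf 19): {"hb":25,"hf":19,"jog":54,"q":0}
After op 2 (remove /q): {"hb":25,"hf":19,"jog":54}
After op 3 (replace /hf 87): {"hb":25,"hf":87,"jog":54}
After op 4 (add /hf 51): {"hb":25,"hf":51,"jog":54}
After op 5 (add /sw 41): {"hb":25,"hf":51,"jog":54,"sw":41}
After op 6 (replace /hf 76): {"hb":25,"hf":76,"jog":54,"sw":41}
Size at the root: 4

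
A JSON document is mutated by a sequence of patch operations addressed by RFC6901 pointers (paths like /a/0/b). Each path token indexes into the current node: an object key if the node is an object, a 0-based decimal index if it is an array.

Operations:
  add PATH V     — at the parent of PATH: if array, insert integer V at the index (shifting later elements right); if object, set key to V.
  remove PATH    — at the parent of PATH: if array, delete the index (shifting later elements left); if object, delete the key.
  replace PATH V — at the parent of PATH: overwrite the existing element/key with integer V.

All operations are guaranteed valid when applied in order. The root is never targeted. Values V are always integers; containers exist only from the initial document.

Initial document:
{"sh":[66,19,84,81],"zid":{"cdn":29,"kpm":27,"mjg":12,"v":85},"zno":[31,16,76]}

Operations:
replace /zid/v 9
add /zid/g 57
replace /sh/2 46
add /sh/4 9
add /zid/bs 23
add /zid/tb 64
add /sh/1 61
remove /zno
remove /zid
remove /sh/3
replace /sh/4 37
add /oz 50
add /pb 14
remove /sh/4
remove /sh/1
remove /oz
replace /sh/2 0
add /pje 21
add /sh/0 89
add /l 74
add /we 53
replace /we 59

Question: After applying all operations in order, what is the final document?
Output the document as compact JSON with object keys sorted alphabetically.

After op 1 (replace /zid/v 9): {"sh":[66,19,84,81],"zid":{"cdn":29,"kpm":27,"mjg":12,"v":9},"zno":[31,16,76]}
After op 2 (add /zid/g 57): {"sh":[66,19,84,81],"zid":{"cdn":29,"g":57,"kpm":27,"mjg":12,"v":9},"zno":[31,16,76]}
After op 3 (replace /sh/2 46): {"sh":[66,19,46,81],"zid":{"cdn":29,"g":57,"kpm":27,"mjg":12,"v":9},"zno":[31,16,76]}
After op 4 (add /sh/4 9): {"sh":[66,19,46,81,9],"zid":{"cdn":29,"g":57,"kpm":27,"mjg":12,"v":9},"zno":[31,16,76]}
After op 5 (add /zid/bs 23): {"sh":[66,19,46,81,9],"zid":{"bs":23,"cdn":29,"g":57,"kpm":27,"mjg":12,"v":9},"zno":[31,16,76]}
After op 6 (add /zid/tb 64): {"sh":[66,19,46,81,9],"zid":{"bs":23,"cdn":29,"g":57,"kpm":27,"mjg":12,"tb":64,"v":9},"zno":[31,16,76]}
After op 7 (add /sh/1 61): {"sh":[66,61,19,46,81,9],"zid":{"bs":23,"cdn":29,"g":57,"kpm":27,"mjg":12,"tb":64,"v":9},"zno":[31,16,76]}
After op 8 (remove /zno): {"sh":[66,61,19,46,81,9],"zid":{"bs":23,"cdn":29,"g":57,"kpm":27,"mjg":12,"tb":64,"v":9}}
After op 9 (remove /zid): {"sh":[66,61,19,46,81,9]}
After op 10 (remove /sh/3): {"sh":[66,61,19,81,9]}
After op 11 (replace /sh/4 37): {"sh":[66,61,19,81,37]}
After op 12 (add /oz 50): {"oz":50,"sh":[66,61,19,81,37]}
After op 13 (add /pb 14): {"oz":50,"pb":14,"sh":[66,61,19,81,37]}
After op 14 (remove /sh/4): {"oz":50,"pb":14,"sh":[66,61,19,81]}
After op 15 (remove /sh/1): {"oz":50,"pb":14,"sh":[66,19,81]}
After op 16 (remove /oz): {"pb":14,"sh":[66,19,81]}
After op 17 (replace /sh/2 0): {"pb":14,"sh":[66,19,0]}
After op 18 (add /pje 21): {"pb":14,"pje":21,"sh":[66,19,0]}
After op 19 (add /sh/0 89): {"pb":14,"pje":21,"sh":[89,66,19,0]}
After op 20 (add /l 74): {"l":74,"pb":14,"pje":21,"sh":[89,66,19,0]}
After op 21 (add /we 53): {"l":74,"pb":14,"pje":21,"sh":[89,66,19,0],"we":53}
After op 22 (replace /we 59): {"l":74,"pb":14,"pje":21,"sh":[89,66,19,0],"we":59}

Answer: {"l":74,"pb":14,"pje":21,"sh":[89,66,19,0],"we":59}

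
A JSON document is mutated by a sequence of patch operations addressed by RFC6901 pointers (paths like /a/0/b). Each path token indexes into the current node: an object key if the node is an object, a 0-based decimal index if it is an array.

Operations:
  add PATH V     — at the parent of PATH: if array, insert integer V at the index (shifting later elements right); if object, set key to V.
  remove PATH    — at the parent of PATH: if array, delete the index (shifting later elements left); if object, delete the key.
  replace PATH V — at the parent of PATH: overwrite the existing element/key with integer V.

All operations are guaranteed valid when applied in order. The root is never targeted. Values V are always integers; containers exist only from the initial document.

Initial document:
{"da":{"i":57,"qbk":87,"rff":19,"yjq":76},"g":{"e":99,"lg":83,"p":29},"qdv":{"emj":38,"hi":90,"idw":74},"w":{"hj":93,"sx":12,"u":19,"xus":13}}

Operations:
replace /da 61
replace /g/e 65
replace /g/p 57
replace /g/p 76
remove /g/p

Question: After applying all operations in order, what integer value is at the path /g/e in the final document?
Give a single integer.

After op 1 (replace /da 61): {"da":61,"g":{"e":99,"lg":83,"p":29},"qdv":{"emj":38,"hi":90,"idw":74},"w":{"hj":93,"sx":12,"u":19,"xus":13}}
After op 2 (replace /g/e 65): {"da":61,"g":{"e":65,"lg":83,"p":29},"qdv":{"emj":38,"hi":90,"idw":74},"w":{"hj":93,"sx":12,"u":19,"xus":13}}
After op 3 (replace /g/p 57): {"da":61,"g":{"e":65,"lg":83,"p":57},"qdv":{"emj":38,"hi":90,"idw":74},"w":{"hj":93,"sx":12,"u":19,"xus":13}}
After op 4 (replace /g/p 76): {"da":61,"g":{"e":65,"lg":83,"p":76},"qdv":{"emj":38,"hi":90,"idw":74},"w":{"hj":93,"sx":12,"u":19,"xus":13}}
After op 5 (remove /g/p): {"da":61,"g":{"e":65,"lg":83},"qdv":{"emj":38,"hi":90,"idw":74},"w":{"hj":93,"sx":12,"u":19,"xus":13}}
Value at /g/e: 65

Answer: 65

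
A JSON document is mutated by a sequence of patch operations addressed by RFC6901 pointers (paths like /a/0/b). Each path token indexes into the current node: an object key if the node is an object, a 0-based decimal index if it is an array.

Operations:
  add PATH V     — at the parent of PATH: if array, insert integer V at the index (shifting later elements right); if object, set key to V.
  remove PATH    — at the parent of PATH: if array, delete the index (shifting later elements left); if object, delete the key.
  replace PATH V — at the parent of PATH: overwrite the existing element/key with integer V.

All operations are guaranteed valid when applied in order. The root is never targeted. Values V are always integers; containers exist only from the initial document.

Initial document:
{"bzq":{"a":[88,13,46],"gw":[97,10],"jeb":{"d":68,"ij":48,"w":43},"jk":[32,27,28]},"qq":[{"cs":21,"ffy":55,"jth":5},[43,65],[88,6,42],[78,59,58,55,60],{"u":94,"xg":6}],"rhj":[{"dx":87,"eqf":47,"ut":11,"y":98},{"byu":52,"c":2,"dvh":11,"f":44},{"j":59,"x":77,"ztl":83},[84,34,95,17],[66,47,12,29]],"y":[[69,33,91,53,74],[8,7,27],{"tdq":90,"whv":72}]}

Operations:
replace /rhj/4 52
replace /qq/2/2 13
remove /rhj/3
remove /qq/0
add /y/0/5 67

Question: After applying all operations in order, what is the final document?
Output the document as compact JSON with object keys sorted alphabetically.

Answer: {"bzq":{"a":[88,13,46],"gw":[97,10],"jeb":{"d":68,"ij":48,"w":43},"jk":[32,27,28]},"qq":[[43,65],[88,6,13],[78,59,58,55,60],{"u":94,"xg":6}],"rhj":[{"dx":87,"eqf":47,"ut":11,"y":98},{"byu":52,"c":2,"dvh":11,"f":44},{"j":59,"x":77,"ztl":83},52],"y":[[69,33,91,53,74,67],[8,7,27],{"tdq":90,"whv":72}]}

Derivation:
After op 1 (replace /rhj/4 52): {"bzq":{"a":[88,13,46],"gw":[97,10],"jeb":{"d":68,"ij":48,"w":43},"jk":[32,27,28]},"qq":[{"cs":21,"ffy":55,"jth":5},[43,65],[88,6,42],[78,59,58,55,60],{"u":94,"xg":6}],"rhj":[{"dx":87,"eqf":47,"ut":11,"y":98},{"byu":52,"c":2,"dvh":11,"f":44},{"j":59,"x":77,"ztl":83},[84,34,95,17],52],"y":[[69,33,91,53,74],[8,7,27],{"tdq":90,"whv":72}]}
After op 2 (replace /qq/2/2 13): {"bzq":{"a":[88,13,46],"gw":[97,10],"jeb":{"d":68,"ij":48,"w":43},"jk":[32,27,28]},"qq":[{"cs":21,"ffy":55,"jth":5},[43,65],[88,6,13],[78,59,58,55,60],{"u":94,"xg":6}],"rhj":[{"dx":87,"eqf":47,"ut":11,"y":98},{"byu":52,"c":2,"dvh":11,"f":44},{"j":59,"x":77,"ztl":83},[84,34,95,17],52],"y":[[69,33,91,53,74],[8,7,27],{"tdq":90,"whv":72}]}
After op 3 (remove /rhj/3): {"bzq":{"a":[88,13,46],"gw":[97,10],"jeb":{"d":68,"ij":48,"w":43},"jk":[32,27,28]},"qq":[{"cs":21,"ffy":55,"jth":5},[43,65],[88,6,13],[78,59,58,55,60],{"u":94,"xg":6}],"rhj":[{"dx":87,"eqf":47,"ut":11,"y":98},{"byu":52,"c":2,"dvh":11,"f":44},{"j":59,"x":77,"ztl":83},52],"y":[[69,33,91,53,74],[8,7,27],{"tdq":90,"whv":72}]}
After op 4 (remove /qq/0): {"bzq":{"a":[88,13,46],"gw":[97,10],"jeb":{"d":68,"ij":48,"w":43},"jk":[32,27,28]},"qq":[[43,65],[88,6,13],[78,59,58,55,60],{"u":94,"xg":6}],"rhj":[{"dx":87,"eqf":47,"ut":11,"y":98},{"byu":52,"c":2,"dvh":11,"f":44},{"j":59,"x":77,"ztl":83},52],"y":[[69,33,91,53,74],[8,7,27],{"tdq":90,"whv":72}]}
After op 5 (add /y/0/5 67): {"bzq":{"a":[88,13,46],"gw":[97,10],"jeb":{"d":68,"ij":48,"w":43},"jk":[32,27,28]},"qq":[[43,65],[88,6,13],[78,59,58,55,60],{"u":94,"xg":6}],"rhj":[{"dx":87,"eqf":47,"ut":11,"y":98},{"byu":52,"c":2,"dvh":11,"f":44},{"j":59,"x":77,"ztl":83},52],"y":[[69,33,91,53,74,67],[8,7,27],{"tdq":90,"whv":72}]}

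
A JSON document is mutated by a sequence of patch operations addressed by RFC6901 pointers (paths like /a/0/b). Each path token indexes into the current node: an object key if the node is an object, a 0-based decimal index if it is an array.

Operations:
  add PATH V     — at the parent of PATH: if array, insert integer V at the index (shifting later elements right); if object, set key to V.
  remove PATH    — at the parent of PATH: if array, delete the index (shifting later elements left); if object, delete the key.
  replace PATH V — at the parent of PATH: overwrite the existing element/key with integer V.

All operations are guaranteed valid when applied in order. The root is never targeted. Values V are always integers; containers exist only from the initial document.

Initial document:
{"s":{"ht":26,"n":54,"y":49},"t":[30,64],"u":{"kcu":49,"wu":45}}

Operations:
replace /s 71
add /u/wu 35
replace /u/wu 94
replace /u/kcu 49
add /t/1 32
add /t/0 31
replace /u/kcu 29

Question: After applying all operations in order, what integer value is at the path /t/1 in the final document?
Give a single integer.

After op 1 (replace /s 71): {"s":71,"t":[30,64],"u":{"kcu":49,"wu":45}}
After op 2 (add /u/wu 35): {"s":71,"t":[30,64],"u":{"kcu":49,"wu":35}}
After op 3 (replace /u/wu 94): {"s":71,"t":[30,64],"u":{"kcu":49,"wu":94}}
After op 4 (replace /u/kcu 49): {"s":71,"t":[30,64],"u":{"kcu":49,"wu":94}}
After op 5 (add /t/1 32): {"s":71,"t":[30,32,64],"u":{"kcu":49,"wu":94}}
After op 6 (add /t/0 31): {"s":71,"t":[31,30,32,64],"u":{"kcu":49,"wu":94}}
After op 7 (replace /u/kcu 29): {"s":71,"t":[31,30,32,64],"u":{"kcu":29,"wu":94}}
Value at /t/1: 30

Answer: 30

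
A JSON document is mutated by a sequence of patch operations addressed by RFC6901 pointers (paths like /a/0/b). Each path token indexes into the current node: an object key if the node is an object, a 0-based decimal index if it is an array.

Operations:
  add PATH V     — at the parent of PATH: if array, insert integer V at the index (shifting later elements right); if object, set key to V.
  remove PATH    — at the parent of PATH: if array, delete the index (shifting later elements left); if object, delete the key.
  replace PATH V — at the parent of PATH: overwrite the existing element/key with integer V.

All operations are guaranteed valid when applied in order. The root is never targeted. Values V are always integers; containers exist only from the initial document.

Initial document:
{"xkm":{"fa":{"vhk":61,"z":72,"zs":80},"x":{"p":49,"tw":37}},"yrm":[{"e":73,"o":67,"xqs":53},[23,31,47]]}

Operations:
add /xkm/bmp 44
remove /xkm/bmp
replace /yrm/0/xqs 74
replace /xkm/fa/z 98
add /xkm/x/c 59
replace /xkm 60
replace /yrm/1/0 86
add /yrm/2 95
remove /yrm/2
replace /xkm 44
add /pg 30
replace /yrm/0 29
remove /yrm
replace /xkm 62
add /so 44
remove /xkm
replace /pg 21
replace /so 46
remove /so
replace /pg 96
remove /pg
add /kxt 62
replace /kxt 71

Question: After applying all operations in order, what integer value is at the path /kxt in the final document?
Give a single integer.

Answer: 71

Derivation:
After op 1 (add /xkm/bmp 44): {"xkm":{"bmp":44,"fa":{"vhk":61,"z":72,"zs":80},"x":{"p":49,"tw":37}},"yrm":[{"e":73,"o":67,"xqs":53},[23,31,47]]}
After op 2 (remove /xkm/bmp): {"xkm":{"fa":{"vhk":61,"z":72,"zs":80},"x":{"p":49,"tw":37}},"yrm":[{"e":73,"o":67,"xqs":53},[23,31,47]]}
After op 3 (replace /yrm/0/xqs 74): {"xkm":{"fa":{"vhk":61,"z":72,"zs":80},"x":{"p":49,"tw":37}},"yrm":[{"e":73,"o":67,"xqs":74},[23,31,47]]}
After op 4 (replace /xkm/fa/z 98): {"xkm":{"fa":{"vhk":61,"z":98,"zs":80},"x":{"p":49,"tw":37}},"yrm":[{"e":73,"o":67,"xqs":74},[23,31,47]]}
After op 5 (add /xkm/x/c 59): {"xkm":{"fa":{"vhk":61,"z":98,"zs":80},"x":{"c":59,"p":49,"tw":37}},"yrm":[{"e":73,"o":67,"xqs":74},[23,31,47]]}
After op 6 (replace /xkm 60): {"xkm":60,"yrm":[{"e":73,"o":67,"xqs":74},[23,31,47]]}
After op 7 (replace /yrm/1/0 86): {"xkm":60,"yrm":[{"e":73,"o":67,"xqs":74},[86,31,47]]}
After op 8 (add /yrm/2 95): {"xkm":60,"yrm":[{"e":73,"o":67,"xqs":74},[86,31,47],95]}
After op 9 (remove /yrm/2): {"xkm":60,"yrm":[{"e":73,"o":67,"xqs":74},[86,31,47]]}
After op 10 (replace /xkm 44): {"xkm":44,"yrm":[{"e":73,"o":67,"xqs":74},[86,31,47]]}
After op 11 (add /pg 30): {"pg":30,"xkm":44,"yrm":[{"e":73,"o":67,"xqs":74},[86,31,47]]}
After op 12 (replace /yrm/0 29): {"pg":30,"xkm":44,"yrm":[29,[86,31,47]]}
After op 13 (remove /yrm): {"pg":30,"xkm":44}
After op 14 (replace /xkm 62): {"pg":30,"xkm":62}
After op 15 (add /so 44): {"pg":30,"so":44,"xkm":62}
After op 16 (remove /xkm): {"pg":30,"so":44}
After op 17 (replace /pg 21): {"pg":21,"so":44}
After op 18 (replace /so 46): {"pg":21,"so":46}
After op 19 (remove /so): {"pg":21}
After op 20 (replace /pg 96): {"pg":96}
After op 21 (remove /pg): {}
After op 22 (add /kxt 62): {"kxt":62}
After op 23 (replace /kxt 71): {"kxt":71}
Value at /kxt: 71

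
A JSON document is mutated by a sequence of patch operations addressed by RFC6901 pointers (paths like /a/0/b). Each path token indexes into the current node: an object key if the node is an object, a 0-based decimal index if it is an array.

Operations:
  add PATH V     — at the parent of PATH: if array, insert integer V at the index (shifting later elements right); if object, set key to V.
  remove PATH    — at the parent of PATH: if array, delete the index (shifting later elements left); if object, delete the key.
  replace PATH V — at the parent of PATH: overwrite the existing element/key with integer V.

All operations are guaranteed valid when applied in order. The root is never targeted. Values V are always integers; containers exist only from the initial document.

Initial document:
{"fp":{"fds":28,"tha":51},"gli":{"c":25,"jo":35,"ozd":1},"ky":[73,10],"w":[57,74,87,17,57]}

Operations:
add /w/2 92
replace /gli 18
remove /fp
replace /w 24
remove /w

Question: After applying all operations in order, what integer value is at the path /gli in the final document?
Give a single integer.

After op 1 (add /w/2 92): {"fp":{"fds":28,"tha":51},"gli":{"c":25,"jo":35,"ozd":1},"ky":[73,10],"w":[57,74,92,87,17,57]}
After op 2 (replace /gli 18): {"fp":{"fds":28,"tha":51},"gli":18,"ky":[73,10],"w":[57,74,92,87,17,57]}
After op 3 (remove /fp): {"gli":18,"ky":[73,10],"w":[57,74,92,87,17,57]}
After op 4 (replace /w 24): {"gli":18,"ky":[73,10],"w":24}
After op 5 (remove /w): {"gli":18,"ky":[73,10]}
Value at /gli: 18

Answer: 18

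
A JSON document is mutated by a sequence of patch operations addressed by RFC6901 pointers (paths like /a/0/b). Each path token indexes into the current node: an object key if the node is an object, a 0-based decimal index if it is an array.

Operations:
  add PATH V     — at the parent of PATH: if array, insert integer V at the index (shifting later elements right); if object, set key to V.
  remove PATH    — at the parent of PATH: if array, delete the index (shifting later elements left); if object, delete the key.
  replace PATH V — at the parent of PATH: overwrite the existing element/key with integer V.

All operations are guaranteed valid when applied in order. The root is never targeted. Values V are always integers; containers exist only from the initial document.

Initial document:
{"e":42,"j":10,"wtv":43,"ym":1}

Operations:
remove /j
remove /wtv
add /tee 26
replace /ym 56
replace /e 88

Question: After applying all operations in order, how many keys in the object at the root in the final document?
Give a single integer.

Answer: 3

Derivation:
After op 1 (remove /j): {"e":42,"wtv":43,"ym":1}
After op 2 (remove /wtv): {"e":42,"ym":1}
After op 3 (add /tee 26): {"e":42,"tee":26,"ym":1}
After op 4 (replace /ym 56): {"e":42,"tee":26,"ym":56}
After op 5 (replace /e 88): {"e":88,"tee":26,"ym":56}
Size at the root: 3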